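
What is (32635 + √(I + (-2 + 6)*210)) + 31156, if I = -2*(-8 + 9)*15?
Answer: 63791 + 9*√10 ≈ 63819.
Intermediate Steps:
I = -30 (I = -2*1*15 = -2*15 = -30)
(32635 + √(I + (-2 + 6)*210)) + 31156 = (32635 + √(-30 + (-2 + 6)*210)) + 31156 = (32635 + √(-30 + 4*210)) + 31156 = (32635 + √(-30 + 840)) + 31156 = (32635 + √810) + 31156 = (32635 + 9*√10) + 31156 = 63791 + 9*√10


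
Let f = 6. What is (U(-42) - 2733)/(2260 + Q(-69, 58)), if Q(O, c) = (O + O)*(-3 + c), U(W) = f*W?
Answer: 597/1066 ≈ 0.56004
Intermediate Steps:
U(W) = 6*W
Q(O, c) = 2*O*(-3 + c) (Q(O, c) = (2*O)*(-3 + c) = 2*O*(-3 + c))
(U(-42) - 2733)/(2260 + Q(-69, 58)) = (6*(-42) - 2733)/(2260 + 2*(-69)*(-3 + 58)) = (-252 - 2733)/(2260 + 2*(-69)*55) = -2985/(2260 - 7590) = -2985/(-5330) = -2985*(-1/5330) = 597/1066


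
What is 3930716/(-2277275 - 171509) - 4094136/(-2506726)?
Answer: 21553341851/767303815148 ≈ 0.028090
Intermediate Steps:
3930716/(-2277275 - 171509) - 4094136/(-2506726) = 3930716/(-2448784) - 4094136*(-1/2506726) = 3930716*(-1/2448784) + 2047068/1253363 = -982679/612196 + 2047068/1253363 = 21553341851/767303815148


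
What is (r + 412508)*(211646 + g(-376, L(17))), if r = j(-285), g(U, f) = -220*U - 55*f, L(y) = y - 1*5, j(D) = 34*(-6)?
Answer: 121096158624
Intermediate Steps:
j(D) = -204
L(y) = -5 + y (L(y) = y - 5 = -5 + y)
r = -204
(r + 412508)*(211646 + g(-376, L(17))) = (-204 + 412508)*(211646 + (-220*(-376) - 55*(-5 + 17))) = 412304*(211646 + (82720 - 55*12)) = 412304*(211646 + (82720 - 660)) = 412304*(211646 + 82060) = 412304*293706 = 121096158624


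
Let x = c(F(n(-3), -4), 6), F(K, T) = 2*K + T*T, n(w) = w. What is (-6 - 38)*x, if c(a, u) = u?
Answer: -264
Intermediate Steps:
F(K, T) = T² + 2*K (F(K, T) = 2*K + T² = T² + 2*K)
x = 6
(-6 - 38)*x = (-6 - 38)*6 = -44*6 = -264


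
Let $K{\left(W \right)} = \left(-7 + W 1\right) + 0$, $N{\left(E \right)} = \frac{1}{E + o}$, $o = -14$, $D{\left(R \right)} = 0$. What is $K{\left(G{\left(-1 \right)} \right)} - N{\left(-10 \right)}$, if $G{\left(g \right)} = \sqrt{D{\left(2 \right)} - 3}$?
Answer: $- \frac{167}{24} + i \sqrt{3} \approx -6.9583 + 1.732 i$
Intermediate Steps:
$G{\left(g \right)} = i \sqrt{3}$ ($G{\left(g \right)} = \sqrt{0 - 3} = \sqrt{-3} = i \sqrt{3}$)
$N{\left(E \right)} = \frac{1}{-14 + E}$ ($N{\left(E \right)} = \frac{1}{E - 14} = \frac{1}{-14 + E}$)
$K{\left(W \right)} = -7 + W$ ($K{\left(W \right)} = \left(-7 + W\right) + 0 = -7 + W$)
$K{\left(G{\left(-1 \right)} \right)} - N{\left(-10 \right)} = \left(-7 + i \sqrt{3}\right) - \frac{1}{-14 - 10} = \left(-7 + i \sqrt{3}\right) - \frac{1}{-24} = \left(-7 + i \sqrt{3}\right) - - \frac{1}{24} = \left(-7 + i \sqrt{3}\right) + \frac{1}{24} = - \frac{167}{24} + i \sqrt{3}$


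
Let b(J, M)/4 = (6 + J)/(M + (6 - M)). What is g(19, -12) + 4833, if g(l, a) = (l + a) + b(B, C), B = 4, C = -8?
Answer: 14540/3 ≈ 4846.7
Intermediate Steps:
b(J, M) = 4 + 2*J/3 (b(J, M) = 4*((6 + J)/(M + (6 - M))) = 4*((6 + J)/6) = 4*((6 + J)*(⅙)) = 4*(1 + J/6) = 4 + 2*J/3)
g(l, a) = 20/3 + a + l (g(l, a) = (l + a) + (4 + (⅔)*4) = (a + l) + (4 + 8/3) = (a + l) + 20/3 = 20/3 + a + l)
g(19, -12) + 4833 = (20/3 - 12 + 19) + 4833 = 41/3 + 4833 = 14540/3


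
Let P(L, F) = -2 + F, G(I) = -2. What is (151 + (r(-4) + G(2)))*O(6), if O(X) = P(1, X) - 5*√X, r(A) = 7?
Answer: 624 - 780*√6 ≈ -1286.6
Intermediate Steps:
O(X) = -2 + X - 5*√X (O(X) = (-2 + X) - 5*√X = -2 + X - 5*√X)
(151 + (r(-4) + G(2)))*O(6) = (151 + (7 - 2))*(-2 + 6 - 5*√6) = (151 + 5)*(4 - 5*√6) = 156*(4 - 5*√6) = 624 - 780*√6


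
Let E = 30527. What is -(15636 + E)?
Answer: -46163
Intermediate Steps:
-(15636 + E) = -(15636 + 30527) = -1*46163 = -46163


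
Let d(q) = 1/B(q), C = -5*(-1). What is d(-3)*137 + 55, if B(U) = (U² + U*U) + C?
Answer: 1402/23 ≈ 60.957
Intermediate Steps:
C = 5
B(U) = 5 + 2*U² (B(U) = (U² + U*U) + 5 = (U² + U²) + 5 = 2*U² + 5 = 5 + 2*U²)
d(q) = 1/(5 + 2*q²)
d(-3)*137 + 55 = 137/(5 + 2*(-3)²) + 55 = 137/(5 + 2*9) + 55 = 137/(5 + 18) + 55 = 137/23 + 55 = 1402/23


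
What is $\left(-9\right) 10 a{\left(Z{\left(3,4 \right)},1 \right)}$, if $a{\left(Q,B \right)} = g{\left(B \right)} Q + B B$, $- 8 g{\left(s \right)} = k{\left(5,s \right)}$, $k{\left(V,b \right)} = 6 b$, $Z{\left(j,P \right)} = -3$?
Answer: $- \frac{585}{2} \approx -292.5$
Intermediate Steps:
$g{\left(s \right)} = - \frac{3 s}{4}$ ($g{\left(s \right)} = - \frac{6 s}{8} = - \frac{3 s}{4}$)
$a{\left(Q,B \right)} = B^{2} - \frac{3 B Q}{4}$ ($a{\left(Q,B \right)} = - \frac{3 B}{4} Q + B B = - \frac{3 B Q}{4} + B^{2} = B^{2} - \frac{3 B Q}{4}$)
$\left(-9\right) 10 a{\left(Z{\left(3,4 \right)},1 \right)} = \left(-9\right) 10 \cdot \frac{1}{4} \cdot 1 \left(\left(-3\right) \left(-3\right) + 4 \cdot 1\right) = - 90 \cdot \frac{1}{4} \cdot 1 \left(9 + 4\right) = - 90 \cdot \frac{1}{4} \cdot 1 \cdot 13 = \left(-90\right) \frac{13}{4} = - \frac{585}{2}$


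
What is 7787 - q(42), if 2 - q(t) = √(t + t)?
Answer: 7785 + 2*√21 ≈ 7794.2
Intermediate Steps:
q(t) = 2 - √2*√t (q(t) = 2 - √(t + t) = 2 - √(2*t) = 2 - √2*√t)
7787 - q(42) = 7787 - (2 - √2*√42) = 7787 - (2 - 2*√21) = 7787 + (-2 + 2*√21) = 7785 + 2*√21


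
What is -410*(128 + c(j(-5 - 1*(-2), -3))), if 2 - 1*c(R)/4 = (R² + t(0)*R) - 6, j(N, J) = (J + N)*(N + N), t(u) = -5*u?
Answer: 2059840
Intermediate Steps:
j(N, J) = 2*N*(J + N) (j(N, J) = (J + N)*(2*N) = 2*N*(J + N))
c(R) = 32 - 4*R² (c(R) = 8 - 4*((R² + (-5*0)*R) - 6) = 8 - 4*((R² + 0*R) - 6) = 8 - 4*((R² + 0) - 6) = 8 - 4*(R² - 6) = 8 - 4*(-6 + R²) = 8 + (24 - 4*R²) = 32 - 4*R²)
-410*(128 + c(j(-5 - 1*(-2), -3))) = -410*(128 + (32 - 4*4*(-5 - 1*(-2))²*(-3 + (-5 - 1*(-2)))²)) = -410*(128 + (32 - 4*4*(-5 + 2)²*(-3 + (-5 + 2))²)) = -410*(128 + (32 - 4*36*(-3 - 3)²)) = -410*(128 + (32 - 4*(2*(-3)*(-6))²)) = -410*(128 + (32 - 4*36²)) = -410*(128 + (32 - 4*1296)) = -410*(128 + (32 - 5184)) = -410*(128 - 5152) = -410*(-5024) = 2059840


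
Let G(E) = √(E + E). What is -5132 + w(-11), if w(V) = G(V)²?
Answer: -5154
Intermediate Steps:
G(E) = √2*√E (G(E) = √(2*E) = √2*√E)
w(V) = 2*V (w(V) = (√2*√V)² = 2*V)
-5132 + w(-11) = -5132 + 2*(-11) = -5132 - 22 = -5154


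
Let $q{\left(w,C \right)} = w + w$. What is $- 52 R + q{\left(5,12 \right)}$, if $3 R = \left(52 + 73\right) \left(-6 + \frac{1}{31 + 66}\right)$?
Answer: $\frac{3779410}{291} \approx 12988.0$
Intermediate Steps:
$q{\left(w,C \right)} = 2 w$
$R = - \frac{72625}{291}$ ($R = \frac{\left(52 + 73\right) \left(-6 + \frac{1}{31 + 66}\right)}{3} = \frac{125 \left(-6 + \frac{1}{97}\right)}{3} = \frac{125 \left(- \frac{581}{97}\right)}{3} = \frac{1}{3} \left(- \frac{72625}{97}\right) = - \frac{72625}{291} \approx -249.57$)
$- 52 R + q{\left(5,12 \right)} = \left(-52\right) \left(- \frac{72625}{291}\right) + 2 \cdot 5 = \frac{3776500}{291} + 10 = \frac{3779410}{291}$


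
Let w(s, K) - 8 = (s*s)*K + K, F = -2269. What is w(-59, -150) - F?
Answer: -520023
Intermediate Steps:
w(s, K) = 8 + K + K*s² (w(s, K) = 8 + ((s*s)*K + K) = 8 + (s²*K + K) = 8 + (K*s² + K) = 8 + (K + K*s²) = 8 + K + K*s²)
w(-59, -150) - F = (8 - 150 - 150*(-59)²) - 1*(-2269) = (8 - 150 - 150*3481) + 2269 = (8 - 150 - 522150) + 2269 = -522292 + 2269 = -520023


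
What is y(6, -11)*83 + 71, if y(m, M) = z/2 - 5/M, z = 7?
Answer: 8783/22 ≈ 399.23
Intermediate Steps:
y(m, M) = 7/2 - 5/M
y(6, -11)*83 + 71 = (7/2 - 5/(-11))*83 + 71 = (7/2 - 5*(-1/11))*83 + 71 = (7/2 + 5/11)*83 + 71 = (87/22)*83 + 71 = 7221/22 + 71 = 8783/22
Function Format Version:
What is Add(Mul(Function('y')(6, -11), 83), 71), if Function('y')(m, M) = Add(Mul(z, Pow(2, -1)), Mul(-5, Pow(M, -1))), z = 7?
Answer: Rational(8783, 22) ≈ 399.23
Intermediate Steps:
Function('y')(m, M) = Add(Rational(7, 2), Mul(-5, Pow(M, -1))) (Function('y')(m, M) = Add(Mul(7, Pow(2, -1)), Mul(-5, Pow(M, -1))) = Add(Mul(7, Rational(1, 2)), Mul(-5, Pow(M, -1))) = Add(Rational(7, 2), Mul(-5, Pow(M, -1))))
Add(Mul(Function('y')(6, -11), 83), 71) = Add(Mul(Add(Rational(7, 2), Mul(-5, Pow(-11, -1))), 83), 71) = Add(Mul(Add(Rational(7, 2), Mul(-5, Rational(-1, 11))), 83), 71) = Add(Mul(Add(Rational(7, 2), Rational(5, 11)), 83), 71) = Add(Mul(Rational(87, 22), 83), 71) = Add(Rational(7221, 22), 71) = Rational(8783, 22)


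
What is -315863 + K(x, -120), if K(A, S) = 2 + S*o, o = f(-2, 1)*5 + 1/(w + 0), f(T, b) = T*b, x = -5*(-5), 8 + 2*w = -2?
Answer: -314637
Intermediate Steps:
w = -5 (w = -4 + (½)*(-2) = -4 - 1 = -5)
x = 25
o = -51/5 (o = -2*1*5 + 1/(-5 + 0) = -2*5 + 1/(-5) = -10 - ⅕ = -51/5 ≈ -10.200)
K(A, S) = 2 - 51*S/5 (K(A, S) = 2 + S*(-51/5) = 2 - 51*S/5)
-315863 + K(x, -120) = -315863 + (2 - 51/5*(-120)) = -315863 + (2 + 1224) = -315863 + 1226 = -314637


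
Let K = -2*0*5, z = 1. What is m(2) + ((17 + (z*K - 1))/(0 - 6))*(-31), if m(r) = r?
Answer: 254/3 ≈ 84.667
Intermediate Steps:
K = 0 (K = 0*5 = 0)
m(2) + ((17 + (z*K - 1))/(0 - 6))*(-31) = 2 + ((17 + (1*0 - 1))/(0 - 6))*(-31) = 2 + ((17 + (0 - 1))/(-6))*(-31) = 2 + ((17 - 1)*(-⅙))*(-31) = 2 + (16*(-⅙))*(-31) = 2 - 8/3*(-31) = 2 + 248/3 = 254/3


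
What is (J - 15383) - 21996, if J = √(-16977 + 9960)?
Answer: -37379 + I*√7017 ≈ -37379.0 + 83.768*I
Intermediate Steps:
J = I*√7017 (J = √(-7017) = I*√7017 ≈ 83.768*I)
(J - 15383) - 21996 = (I*√7017 - 15383) - 21996 = (-15383 + I*√7017) - 21996 = -37379 + I*√7017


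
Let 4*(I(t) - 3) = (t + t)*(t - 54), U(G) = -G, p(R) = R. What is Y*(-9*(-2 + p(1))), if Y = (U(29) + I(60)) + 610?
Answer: 6876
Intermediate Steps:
I(t) = 3 + t*(-54 + t)/2 (I(t) = 3 + ((t + t)*(t - 54))/4 = 3 + ((2*t)*(-54 + t))/4 = 3 + (2*t*(-54 + t))/4 = 3 + t*(-54 + t)/2)
Y = 764 (Y = (-1*29 + (3 + (1/2)*60**2 - 27*60)) + 610 = (-29 + (3 + (1/2)*3600 - 1620)) + 610 = (-29 + (3 + 1800 - 1620)) + 610 = (-29 + 183) + 610 = 154 + 610 = 764)
Y*(-9*(-2 + p(1))) = 764*(-9*(-2 + 1)) = 764*(-9*(-1)) = 764*9 = 6876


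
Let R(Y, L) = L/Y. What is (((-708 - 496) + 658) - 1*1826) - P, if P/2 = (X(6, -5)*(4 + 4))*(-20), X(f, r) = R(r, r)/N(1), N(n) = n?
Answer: -2052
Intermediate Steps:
X(f, r) = 1 (X(f, r) = (r/r)/1 = 1*1 = 1)
P = -320 (P = 2*((1*(4 + 4))*(-20)) = 2*((1*8)*(-20)) = 2*(8*(-20)) = 2*(-160) = -320)
(((-708 - 496) + 658) - 1*1826) - P = (((-708 - 496) + 658) - 1*1826) - 1*(-320) = ((-1204 + 658) - 1826) + 320 = (-546 - 1826) + 320 = -2372 + 320 = -2052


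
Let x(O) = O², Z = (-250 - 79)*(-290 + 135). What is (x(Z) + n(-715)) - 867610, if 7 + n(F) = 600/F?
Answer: 371746004224/143 ≈ 2.5996e+9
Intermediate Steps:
n(F) = -7 + 600/F
Z = 50995 (Z = -329*(-155) = 50995)
(x(Z) + n(-715)) - 867610 = (50995² + (-7 + 600/(-715))) - 867610 = (2600490025 + (-7 + 600*(-1/715))) - 867610 = (2600490025 + (-7 - 120/143)) - 867610 = (2600490025 - 1121/143) - 867610 = 371870072454/143 - 867610 = 371746004224/143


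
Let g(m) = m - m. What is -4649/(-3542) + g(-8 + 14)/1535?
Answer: 4649/3542 ≈ 1.3125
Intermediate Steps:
g(m) = 0
-4649/(-3542) + g(-8 + 14)/1535 = -4649/(-3542) + 0/1535 = -4649*(-1/3542) + 0*(1/1535) = 4649/3542 + 0 = 4649/3542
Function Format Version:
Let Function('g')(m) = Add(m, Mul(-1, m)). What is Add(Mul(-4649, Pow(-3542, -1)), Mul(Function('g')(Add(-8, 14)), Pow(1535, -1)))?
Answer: Rational(4649, 3542) ≈ 1.3125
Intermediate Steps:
Function('g')(m) = 0
Add(Mul(-4649, Pow(-3542, -1)), Mul(Function('g')(Add(-8, 14)), Pow(1535, -1))) = Add(Mul(-4649, Pow(-3542, -1)), Mul(0, Pow(1535, -1))) = Add(Mul(-4649, Rational(-1, 3542)), Mul(0, Rational(1, 1535))) = Add(Rational(4649, 3542), 0) = Rational(4649, 3542)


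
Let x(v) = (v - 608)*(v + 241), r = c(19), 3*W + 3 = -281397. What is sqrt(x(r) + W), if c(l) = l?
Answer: 2*I*sqrt(61735) ≈ 496.93*I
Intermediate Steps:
W = -93800 (W = -1 + (1/3)*(-281397) = -1 - 93799 = -93800)
r = 19
x(v) = (-608 + v)*(241 + v)
sqrt(x(r) + W) = sqrt((-146528 + 19**2 - 367*19) - 93800) = sqrt((-146528 + 361 - 6973) - 93800) = sqrt(-153140 - 93800) = sqrt(-246940) = 2*I*sqrt(61735)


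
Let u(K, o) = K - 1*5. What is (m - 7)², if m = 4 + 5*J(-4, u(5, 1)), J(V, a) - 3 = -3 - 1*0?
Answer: 9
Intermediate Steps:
u(K, o) = -5 + K (u(K, o) = K - 5 = -5 + K)
J(V, a) = 0 (J(V, a) = 3 + (-3 - 1*0) = 3 + (-3 + 0) = 3 - 3 = 0)
m = 4 (m = 4 + 5*0 = 4 + 0 = 4)
(m - 7)² = (4 - 7)² = (-3)² = 9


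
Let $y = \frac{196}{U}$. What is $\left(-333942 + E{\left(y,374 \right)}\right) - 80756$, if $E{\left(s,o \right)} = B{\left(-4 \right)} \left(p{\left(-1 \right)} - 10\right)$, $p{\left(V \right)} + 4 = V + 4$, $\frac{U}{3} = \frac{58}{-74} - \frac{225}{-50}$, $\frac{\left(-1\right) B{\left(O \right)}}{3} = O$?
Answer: $-414830$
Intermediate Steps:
$B{\left(O \right)} = - 3 O$
$U = \frac{825}{74}$ ($U = 3 \left(\frac{58}{-74} - \frac{225}{-50}\right) = 3 \left(58 \left(- \frac{1}{74}\right) - - \frac{9}{2}\right) = 3 \left(- \frac{29}{37} + \frac{9}{2}\right) = 3 \cdot \frac{275}{74} = \frac{825}{74} \approx 11.149$)
$p{\left(V \right)} = V$ ($p{\left(V \right)} = -4 + \left(V + 4\right) = -4 + \left(4 + V\right) = V$)
$y = \frac{14504}{825}$ ($y = \frac{196}{\frac{825}{74}} = 196 \cdot \frac{74}{825} = \frac{14504}{825} \approx 17.581$)
$E{\left(s,o \right)} = -132$ ($E{\left(s,o \right)} = \left(-3\right) \left(-4\right) \left(-1 - 10\right) = 12 \left(-11\right) = -132$)
$\left(-333942 + E{\left(y,374 \right)}\right) - 80756 = \left(-333942 - 132\right) - 80756 = -334074 - 80756 = -414830$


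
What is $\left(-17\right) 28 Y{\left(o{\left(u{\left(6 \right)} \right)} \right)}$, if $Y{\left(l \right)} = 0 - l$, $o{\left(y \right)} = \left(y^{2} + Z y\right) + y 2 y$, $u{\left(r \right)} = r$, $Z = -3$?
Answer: $42840$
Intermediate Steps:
$o{\left(y \right)} = - 3 y + 3 y^{2}$ ($o{\left(y \right)} = \left(y^{2} - 3 y\right) + y 2 y = \left(y^{2} - 3 y\right) + 2 y y = \left(y^{2} - 3 y\right) + 2 y^{2} = - 3 y + 3 y^{2}$)
$Y{\left(l \right)} = - l$
$\left(-17\right) 28 Y{\left(o{\left(u{\left(6 \right)} \right)} \right)} = \left(-17\right) 28 \left(- 3 \cdot 6 \left(-1 + 6\right)\right) = - 476 \left(- 3 \cdot 6 \cdot 5\right) = - 476 \left(\left(-1\right) 90\right) = \left(-476\right) \left(-90\right) = 42840$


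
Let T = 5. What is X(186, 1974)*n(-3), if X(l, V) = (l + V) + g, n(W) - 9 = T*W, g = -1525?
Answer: -3810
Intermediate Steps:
n(W) = 9 + 5*W
X(l, V) = -1525 + V + l (X(l, V) = (l + V) - 1525 = (V + l) - 1525 = -1525 + V + l)
X(186, 1974)*n(-3) = (-1525 + 1974 + 186)*(9 + 5*(-3)) = 635*(9 - 15) = 635*(-6) = -3810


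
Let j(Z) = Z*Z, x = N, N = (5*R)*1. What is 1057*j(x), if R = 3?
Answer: 237825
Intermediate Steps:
N = 15 (N = (5*3)*1 = 15*1 = 15)
x = 15
j(Z) = Z**2
1057*j(x) = 1057*15**2 = 1057*225 = 237825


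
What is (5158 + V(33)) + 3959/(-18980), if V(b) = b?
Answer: 98521221/18980 ≈ 5190.8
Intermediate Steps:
(5158 + V(33)) + 3959/(-18980) = (5158 + 33) + 3959/(-18980) = 5191 + 3959*(-1/18980) = 5191 - 3959/18980 = 98521221/18980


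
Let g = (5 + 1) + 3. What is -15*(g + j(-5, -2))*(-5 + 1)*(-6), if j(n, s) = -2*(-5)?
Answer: -6840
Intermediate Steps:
j(n, s) = 10
g = 9 (g = 6 + 3 = 9)
-15*(g + j(-5, -2))*(-5 + 1)*(-6) = -15*(9 + 10)*(-5 + 1)*(-6) = -285*(-4)*(-6) = -15*(-76)*(-6) = 1140*(-6) = -6840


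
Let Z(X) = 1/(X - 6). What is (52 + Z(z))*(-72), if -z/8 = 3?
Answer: -18708/5 ≈ -3741.6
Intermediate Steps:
z = -24 (z = -8*3 = -24)
Z(X) = 1/(-6 + X)
(52 + Z(z))*(-72) = (52 + 1/(-6 - 24))*(-72) = (52 + 1/(-30))*(-72) = (52 - 1/30)*(-72) = (1559/30)*(-72) = -18708/5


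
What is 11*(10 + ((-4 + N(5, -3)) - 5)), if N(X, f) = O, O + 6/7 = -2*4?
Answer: -605/7 ≈ -86.429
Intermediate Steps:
O = -62/7 (O = -6/7 - 2*4 = -6/7 - 8 = -62/7 ≈ -8.8571)
N(X, f) = -62/7
11*(10 + ((-4 + N(5, -3)) - 5)) = 11*(10 + ((-4 - 62/7) - 5)) = 11*(10 + (-90/7 - 5)) = 11*(10 - 125/7) = 11*(-55/7) = -605/7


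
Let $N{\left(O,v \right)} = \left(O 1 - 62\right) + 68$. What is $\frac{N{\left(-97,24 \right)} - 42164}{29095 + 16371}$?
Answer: $- \frac{42255}{45466} \approx -0.92938$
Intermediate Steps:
$N{\left(O,v \right)} = 6 + O$ ($N{\left(O,v \right)} = \left(O - 62\right) + 68 = \left(-62 + O\right) + 68 = 6 + O$)
$\frac{N{\left(-97,24 \right)} - 42164}{29095 + 16371} = \frac{\left(6 - 97\right) - 42164}{29095 + 16371} = \frac{-91 - 42164}{45466} = \left(-42255\right) \frac{1}{45466} = - \frac{42255}{45466}$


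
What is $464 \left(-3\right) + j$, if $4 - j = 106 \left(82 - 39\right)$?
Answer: $-5946$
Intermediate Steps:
$j = -4554$ ($j = 4 - 106 \left(82 - 39\right) = 4 - 106 \cdot 43 = 4 - 4558 = -4554$)
$464 \left(-3\right) + j = 464 \left(-3\right) - 4554 = -1392 - 4554 = -5946$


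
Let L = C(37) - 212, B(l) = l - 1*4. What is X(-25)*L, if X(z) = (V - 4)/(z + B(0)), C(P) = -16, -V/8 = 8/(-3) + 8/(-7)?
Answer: 42256/203 ≈ 208.16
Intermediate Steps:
B(l) = -4 + l (B(l) = l - 4 = -4 + l)
V = 640/21 (V = -8*(8/(-3) + 8/(-7)) = -8*(8*(-⅓) + 8*(-⅐)) = -8*(-8/3 - 8/7) = -8*(-80/21) = 640/21 ≈ 30.476)
X(z) = 556/(21*(-4 + z)) (X(z) = (640/21 - 4)/(z + (-4 + 0)) = 556/(21*(z - 4)) = 556/(21*(-4 + z)))
L = -228 (L = -16 - 212 = -228)
X(-25)*L = (556/(21*(-4 - 25)))*(-228) = ((556/21)/(-29))*(-228) = ((556/21)*(-1/29))*(-228) = -556/609*(-228) = 42256/203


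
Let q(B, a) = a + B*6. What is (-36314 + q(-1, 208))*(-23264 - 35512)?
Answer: 2122518912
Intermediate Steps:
q(B, a) = a + 6*B
(-36314 + q(-1, 208))*(-23264 - 35512) = (-36314 + (208 + 6*(-1)))*(-23264 - 35512) = (-36314 + (208 - 6))*(-58776) = (-36314 + 202)*(-58776) = -36112*(-58776) = 2122518912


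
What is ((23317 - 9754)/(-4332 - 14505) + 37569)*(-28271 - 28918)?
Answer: -4496794517490/2093 ≈ -2.1485e+9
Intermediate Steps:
((23317 - 9754)/(-4332 - 14505) + 37569)*(-28271 - 28918) = (13563/(-18837) + 37569)*(-57189) = (13563*(-1/18837) + 37569)*(-57189) = (-1507/2093 + 37569)*(-57189) = (78630410/2093)*(-57189) = -4496794517490/2093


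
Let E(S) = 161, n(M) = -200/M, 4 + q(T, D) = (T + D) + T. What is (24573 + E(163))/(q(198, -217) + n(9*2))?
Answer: 222606/1475 ≈ 150.92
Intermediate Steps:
q(T, D) = -4 + D + 2*T (q(T, D) = -4 + ((T + D) + T) = -4 + ((D + T) + T) = -4 + (D + 2*T) = -4 + D + 2*T)
(24573 + E(163))/(q(198, -217) + n(9*2)) = (24573 + 161)/((-4 - 217 + 2*198) - 200/(9*2)) = 24734/((-4 - 217 + 396) - 200/18) = 24734/(175 - 200*1/18) = 24734/(175 - 100/9) = 24734/(1475/9) = 24734*(9/1475) = 222606/1475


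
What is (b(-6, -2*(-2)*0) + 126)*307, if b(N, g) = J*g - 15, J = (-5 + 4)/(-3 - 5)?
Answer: 34077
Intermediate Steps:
J = 1/8 (J = -1/(-8) = -1*(-1/8) = 1/8 ≈ 0.12500)
b(N, g) = -15 + g/8 (b(N, g) = g/8 - 15 = -15 + g/8)
(b(-6, -2*(-2)*0) + 126)*307 = ((-15 + (-2*(-2)*0)/8) + 126)*307 = ((-15 + (4*0)/8) + 126)*307 = ((-15 + (1/8)*0) + 126)*307 = ((-15 + 0) + 126)*307 = (-15 + 126)*307 = 111*307 = 34077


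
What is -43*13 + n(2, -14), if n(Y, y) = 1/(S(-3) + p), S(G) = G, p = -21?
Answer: -13417/24 ≈ -559.04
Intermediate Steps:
n(Y, y) = -1/24 (n(Y, y) = 1/(-3 - 21) = 1/(-24) = -1/24)
-43*13 + n(2, -14) = -43*13 - 1/24 = -559 - 1/24 = -13417/24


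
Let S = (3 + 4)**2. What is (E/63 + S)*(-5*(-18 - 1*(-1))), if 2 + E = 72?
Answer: 38335/9 ≈ 4259.4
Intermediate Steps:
E = 70 (E = -2 + 72 = 70)
S = 49 (S = 7**2 = 49)
(E/63 + S)*(-5*(-18 - 1*(-1))) = (70/63 + 49)*(-5*(-18 - 1*(-1))) = (70*(1/63) + 49)*(-5*(-18 + 1)) = (10/9 + 49)*(-5*(-17)) = (451/9)*85 = 38335/9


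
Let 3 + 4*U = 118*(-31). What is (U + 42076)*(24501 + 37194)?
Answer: 10157649885/4 ≈ 2.5394e+9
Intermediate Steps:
U = -3661/4 (U = -¾ + (118*(-31))/4 = -¾ + (¼)*(-3658) = -¾ - 1829/2 = -3661/4 ≈ -915.25)
(U + 42076)*(24501 + 37194) = (-3661/4 + 42076)*(24501 + 37194) = (164643/4)*61695 = 10157649885/4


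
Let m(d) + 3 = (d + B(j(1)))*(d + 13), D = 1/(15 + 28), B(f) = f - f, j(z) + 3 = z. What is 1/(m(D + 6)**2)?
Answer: 3418801/42565879225 ≈ 8.0318e-5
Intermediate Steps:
j(z) = -3 + z
B(f) = 0
D = 1/43 ≈ 0.023256
m(d) = -3 + d*(13 + d) (m(d) = -3 + (d + 0)*(d + 13) = -3 + d*(13 + d))
1/(m(D + 6)**2) = 1/((-3 + (1/43 + 6)**2 + 13*(1/43 + 6))**2) = 1/((-3 + (259/43)**2 + 13*(259/43))**2) = 1/((-3 + 67081/1849 + 3367/43)**2) = 1/((206315/1849)**2) = 1/(42565879225/3418801) = 3418801/42565879225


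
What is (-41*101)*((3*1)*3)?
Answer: -37269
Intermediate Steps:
(-41*101)*((3*1)*3) = -12423*3 = -4141*9 = -37269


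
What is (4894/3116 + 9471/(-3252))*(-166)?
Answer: 94041407/422218 ≈ 222.73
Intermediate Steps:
(4894/3116 + 9471/(-3252))*(-166) = (4894*(1/3116) + 9471*(-1/3252))*(-166) = (2447/1558 - 3157/1084)*(-166) = -1133029/844436*(-166) = 94041407/422218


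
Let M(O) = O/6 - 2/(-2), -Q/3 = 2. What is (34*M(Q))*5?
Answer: 0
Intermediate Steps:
Q = -6 (Q = -3*2 = -6)
M(O) = 1 + O/6 (M(O) = O*(1/6) - 2*(-1/2) = O/6 + 1 = 1 + O/6)
(34*M(Q))*5 = (34*(1 + (1/6)*(-6)))*5 = (34*(1 - 1))*5 = (34*0)*5 = 0*5 = 0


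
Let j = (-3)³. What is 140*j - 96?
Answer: -3876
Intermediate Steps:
j = -27
140*j - 96 = 140*(-27) - 96 = -3780 - 96 = -3876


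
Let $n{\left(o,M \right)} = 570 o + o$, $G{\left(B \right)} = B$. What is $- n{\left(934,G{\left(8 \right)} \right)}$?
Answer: $-533314$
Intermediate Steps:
$n{\left(o,M \right)} = 571 o$
$- n{\left(934,G{\left(8 \right)} \right)} = - 571 \cdot 934 = \left(-1\right) 533314 = -533314$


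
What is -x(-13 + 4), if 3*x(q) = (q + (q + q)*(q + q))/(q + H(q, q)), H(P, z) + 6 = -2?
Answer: 105/17 ≈ 6.1765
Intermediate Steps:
H(P, z) = -8 (H(P, z) = -6 - 2 = -8)
x(q) = (q + 4*q²)/(3*(-8 + q)) (x(q) = ((q + (q + q)*(q + q))/(q - 8))/3 = ((q + (2*q)*(2*q))/(-8 + q))/3 = ((q + 4*q²)/(-8 + q))/3 = (q + 4*q²)/(3*(-8 + q)))
-x(-13 + 4) = -(-13 + 4)*(1 + 4*(-13 + 4))/(3*(-8 + (-13 + 4))) = -(-9)*(1 + 4*(-9))/(3*(-8 - 9)) = -(-9)*(1 - 36)/(3*(-17)) = -(-9)*(-1)*(-35)/(3*17) = -1*(-105/17) = 105/17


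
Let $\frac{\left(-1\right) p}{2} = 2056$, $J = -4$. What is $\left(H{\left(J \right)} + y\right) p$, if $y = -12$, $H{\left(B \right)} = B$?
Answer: $65792$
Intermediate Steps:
$p = -4112$ ($p = \left(-2\right) 2056 = -4112$)
$\left(H{\left(J \right)} + y\right) p = \left(-4 - 12\right) \left(-4112\right) = \left(-16\right) \left(-4112\right) = 65792$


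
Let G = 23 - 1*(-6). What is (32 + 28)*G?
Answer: 1740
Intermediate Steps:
G = 29 (G = 23 + 6 = 29)
(32 + 28)*G = (32 + 28)*29 = 60*29 = 1740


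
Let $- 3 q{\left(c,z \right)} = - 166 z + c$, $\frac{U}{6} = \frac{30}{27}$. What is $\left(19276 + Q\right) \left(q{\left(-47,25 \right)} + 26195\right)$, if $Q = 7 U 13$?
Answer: $548642304$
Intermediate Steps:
$U = \frac{20}{3}$ ($U = 6 \cdot \frac{30}{27} = 6 \cdot 30 \cdot \frac{1}{27} = 6 \cdot \frac{10}{9} = \frac{20}{3} \approx 6.6667$)
$q{\left(c,z \right)} = - \frac{c}{3} + \frac{166 z}{3}$ ($q{\left(c,z \right)} = - \frac{- 166 z + c}{3} = - \frac{c - 166 z}{3} = - \frac{c}{3} + \frac{166 z}{3}$)
$Q = \frac{1820}{3}$ ($Q = 7 \cdot \frac{20}{3} \cdot 13 = \frac{140}{3} \cdot 13 = \frac{1820}{3} \approx 606.67$)
$\left(19276 + Q\right) \left(q{\left(-47,25 \right)} + 26195\right) = \left(19276 + \frac{1820}{3}\right) \left(\left(\left(- \frac{1}{3}\right) \left(-47\right) + \frac{166}{3} \cdot 25\right) + 26195\right) = \frac{59648 \left(\left(\frac{47}{3} + \frac{4150}{3}\right) + 26195\right)}{3} = \frac{59648 \left(1399 + 26195\right)}{3} = \frac{59648}{3} \cdot 27594 = 548642304$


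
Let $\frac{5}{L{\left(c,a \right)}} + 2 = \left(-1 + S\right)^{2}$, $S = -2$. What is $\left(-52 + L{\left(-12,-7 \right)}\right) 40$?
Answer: $- \frac{14360}{7} \approx -2051.4$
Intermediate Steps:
$L{\left(c,a \right)} = \frac{5}{7}$ ($L{\left(c,a \right)} = \frac{5}{-2 + \left(-1 - 2\right)^{2}} = \frac{5}{-2 + \left(-3\right)^{2}} = \frac{5}{-2 + 9} = \frac{5}{7}$)
$\left(-52 + L{\left(-12,-7 \right)}\right) 40 = \left(-52 + \frac{5}{7}\right) 40 = \left(- \frac{359}{7}\right) 40 = - \frac{14360}{7}$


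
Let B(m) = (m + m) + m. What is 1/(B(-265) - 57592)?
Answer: -1/58387 ≈ -1.7127e-5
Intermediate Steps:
B(m) = 3*m (B(m) = 2*m + m = 3*m)
1/(B(-265) - 57592) = 1/(3*(-265) - 57592) = 1/(-795 - 57592) = 1/(-58387) = -1/58387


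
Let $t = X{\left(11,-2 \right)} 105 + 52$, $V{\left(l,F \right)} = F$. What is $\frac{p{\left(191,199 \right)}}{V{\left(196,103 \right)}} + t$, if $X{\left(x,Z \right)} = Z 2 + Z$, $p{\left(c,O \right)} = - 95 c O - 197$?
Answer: $- \frac{3670586}{103} \approx -35637.0$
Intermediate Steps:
$p{\left(c,O \right)} = -197 - 95 O c$ ($p{\left(c,O \right)} = - 95 O c - 197 = -197 - 95 O c$)
$X{\left(x,Z \right)} = 3 Z$ ($X{\left(x,Z \right)} = 2 Z + Z = 3 Z$)
$t = -578$ ($t = 3 \left(-2\right) 105 + 52 = \left(-6\right) 105 + 52 = -630 + 52 = -578$)
$\frac{p{\left(191,199 \right)}}{V{\left(196,103 \right)}} + t = \frac{-197 - 18905 \cdot 191}{103} - 578 = \left(-197 - 3610855\right) \frac{1}{103} - 578 = \left(-3611052\right) \frac{1}{103} - 578 = - \frac{3611052}{103} - 578 = - \frac{3670586}{103}$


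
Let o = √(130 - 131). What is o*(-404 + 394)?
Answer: -10*I ≈ -10.0*I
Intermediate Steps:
o = I (o = √(-1) = I ≈ 1.0*I)
o*(-404 + 394) = I*(-404 + 394) = I*(-10) = -10*I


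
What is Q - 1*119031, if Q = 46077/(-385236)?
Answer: -15285024131/128412 ≈ -1.1903e+5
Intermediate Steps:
Q = -15359/128412 (Q = 46077*(-1/385236) = -15359/128412 ≈ -0.11961)
Q - 1*119031 = -15359/128412 - 1*119031 = -15359/128412 - 119031 = -15285024131/128412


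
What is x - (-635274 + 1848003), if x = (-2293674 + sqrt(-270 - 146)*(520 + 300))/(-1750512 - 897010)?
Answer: -1605362206932/1323761 - 1640*I*sqrt(26)/1323761 ≈ -1.2127e+6 - 0.0063171*I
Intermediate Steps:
x = 1146837/1323761 - 1640*I*sqrt(26)/1323761 (x = (-2293674 + sqrt(-416)*820)/(-2647522) = (-2293674 + (4*I*sqrt(26))*820)*(-1/2647522) = (-2293674 + 3280*I*sqrt(26))*(-1/2647522) = 1146837/1323761 - 1640*I*sqrt(26)/1323761 ≈ 0.86635 - 0.0063171*I)
x - (-635274 + 1848003) = (1146837/1323761 - 1640*I*sqrt(26)/1323761) - (-635274 + 1848003) = (1146837/1323761 - 1640*I*sqrt(26)/1323761) - 1*1212729 = (1146837/1323761 - 1640*I*sqrt(26)/1323761) - 1212729 = -1605362206932/1323761 - 1640*I*sqrt(26)/1323761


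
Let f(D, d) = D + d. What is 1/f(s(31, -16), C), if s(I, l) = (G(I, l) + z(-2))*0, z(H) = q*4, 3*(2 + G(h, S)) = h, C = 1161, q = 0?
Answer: 1/1161 ≈ 0.00086133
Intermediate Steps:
G(h, S) = -2 + h/3
z(H) = 0 (z(H) = 0*4 = 0)
s(I, l) = 0 (s(I, l) = ((-2 + I/3) + 0)*0 = (-2 + I/3)*0 = 0)
1/f(s(31, -16), C) = 1/(0 + 1161) = 1/1161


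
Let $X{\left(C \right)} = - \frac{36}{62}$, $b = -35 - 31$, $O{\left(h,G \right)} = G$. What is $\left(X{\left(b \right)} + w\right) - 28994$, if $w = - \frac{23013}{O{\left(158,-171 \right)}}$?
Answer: $- \frac{16998541}{589} \approx -28860.0$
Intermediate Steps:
$b = -66$ ($b = -35 - 31 = -66$)
$X{\left(C \right)} = - \frac{18}{31}$ ($X{\left(C \right)} = \left(-36\right) \frac{1}{62} = - \frac{18}{31}$)
$w = \frac{2557}{19}$ ($w = - \frac{23013}{-171} = \left(-23013\right) \left(- \frac{1}{171}\right) = \frac{2557}{19} \approx 134.58$)
$\left(X{\left(b \right)} + w\right) - 28994 = \left(- \frac{18}{31} + \frac{2557}{19}\right) - 28994 = \frac{78925}{589} - 28994 = - \frac{16998541}{589}$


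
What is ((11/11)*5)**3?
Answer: 125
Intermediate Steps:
((11/11)*5)**3 = ((11*(1/11))*5)**3 = (1*5)**3 = 5**3 = 125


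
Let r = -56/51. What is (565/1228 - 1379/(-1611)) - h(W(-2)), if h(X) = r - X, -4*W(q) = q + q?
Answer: 114821311/33631236 ≈ 3.4141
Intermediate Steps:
r = -56/51 (r = -56*1/51 = -56/51 ≈ -1.0980)
W(q) = -q/2 (W(q) = -(q + q)/4 = -q/2)
h(X) = -56/51 - X
(565/1228 - 1379/(-1611)) - h(W(-2)) = (565/1228 - 1379/(-1611)) - (-56/51 - (-1)*(-2)/2) = (565*(1/1228) - 1379*(-1/1611)) - (-56/51 - 1*1) = (565/1228 + 1379/1611) - (-56/51 - 1) = 2603627/1978308 - 1*(-107/51) = 2603627/1978308 + 107/51 = 114821311/33631236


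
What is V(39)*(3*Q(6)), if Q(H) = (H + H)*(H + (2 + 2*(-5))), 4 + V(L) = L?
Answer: -2520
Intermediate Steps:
V(L) = -4 + L
Q(H) = 2*H*(-8 + H) (Q(H) = (2*H)*(H + (2 - 10)) = (2*H)*(H - 8) = (2*H)*(-8 + H) = 2*H*(-8 + H))
V(39)*(3*Q(6)) = (-4 + 39)*(3*(2*6*(-8 + 6))) = 35*(3*(2*6*(-2))) = 35*(3*(-24)) = 35*(-72) = -2520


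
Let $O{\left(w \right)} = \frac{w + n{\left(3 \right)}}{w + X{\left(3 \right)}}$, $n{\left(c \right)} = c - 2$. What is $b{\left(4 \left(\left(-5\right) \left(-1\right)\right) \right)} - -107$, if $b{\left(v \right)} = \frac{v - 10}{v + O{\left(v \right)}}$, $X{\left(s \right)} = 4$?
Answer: $\frac{17949}{167} \approx 107.48$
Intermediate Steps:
$n{\left(c \right)} = -2 + c$ ($n{\left(c \right)} = c - 2 = -2 + c$)
$O{\left(w \right)} = \frac{1 + w}{4 + w}$ ($O{\left(w \right)} = \frac{w + \left(-2 + 3\right)}{w + 4} = \frac{w + 1}{4 + w} = \frac{1 + w}{4 + w}$)
$b{\left(v \right)} = \frac{-10 + v}{v + \frac{1 + v}{4 + v}}$ ($b{\left(v \right)} = \frac{v - 10}{v + \frac{1 + v}{4 + v}} = \frac{-10 + v}{v + \frac{1 + v}{4 + v}}$)
$b{\left(4 \left(\left(-5\right) \left(-1\right)\right) \right)} - -107 = \frac{\left(-10 + 4 \left(\left(-5\right) \left(-1\right)\right)\right) \left(4 + 4 \left(\left(-5\right) \left(-1\right)\right)\right)}{1 + 4 \left(\left(-5\right) \left(-1\right)\right) + 4 \left(\left(-5\right) \left(-1\right)\right) \left(4 + 4 \left(\left(-5\right) \left(-1\right)\right)\right)} - -107 = \frac{\left(-10 + 4 \cdot 5\right) \left(4 + 4 \cdot 5\right)}{1 + 4 \cdot 5 + 4 \cdot 5 \left(4 + 4 \cdot 5\right)} + 107 = \frac{\left(-10 + 20\right) \left(4 + 20\right)}{1 + 20 + 20 \left(4 + 20\right)} + 107 = \frac{1}{1 + 20 + 20 \cdot 24} \cdot 10 \cdot 24 + 107 = \frac{1}{1 + 20 + 480} \cdot 10 \cdot 24 + 107 = \frac{1}{501} \cdot 10 \cdot 24 + 107 = \frac{80}{167} + 107 = \frac{17949}{167}$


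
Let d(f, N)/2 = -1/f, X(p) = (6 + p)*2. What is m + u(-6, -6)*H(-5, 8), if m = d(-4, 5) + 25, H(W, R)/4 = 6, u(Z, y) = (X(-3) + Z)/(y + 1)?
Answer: 51/2 ≈ 25.500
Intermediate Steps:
X(p) = 12 + 2*p
d(f, N) = -2/f (d(f, N) = 2*(-1/f) = -2/f)
u(Z, y) = (6 + Z)/(1 + y) (u(Z, y) = ((12 + 2*(-3)) + Z)/(y + 1) = ((12 - 6) + Z)/(1 + y) = (6 + Z)/(1 + y))
H(W, R) = 24 (H(W, R) = 4*6 = 24)
m = 51/2 (m = -2/(-4) + 25 = -2*(-1/4) + 25 = 1/2 + 25 = 51/2 ≈ 25.500)
m + u(-6, -6)*H(-5, 8) = 51/2 + ((6 - 6)/(1 - 6))*24 = 51/2 + (0/(-5))*24 = 51/2 - 1/5*0*24 = 51/2 + 0*24 = 51/2 + 0 = 51/2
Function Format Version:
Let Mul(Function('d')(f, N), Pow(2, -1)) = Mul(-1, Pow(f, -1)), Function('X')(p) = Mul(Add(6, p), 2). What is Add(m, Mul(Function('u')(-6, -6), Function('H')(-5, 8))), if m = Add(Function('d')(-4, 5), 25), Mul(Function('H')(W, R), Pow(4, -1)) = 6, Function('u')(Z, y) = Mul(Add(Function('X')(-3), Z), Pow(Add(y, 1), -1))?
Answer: Rational(51, 2) ≈ 25.500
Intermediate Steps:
Function('X')(p) = Add(12, Mul(2, p))
Function('d')(f, N) = Mul(-2, Pow(f, -1)) (Function('d')(f, N) = Mul(2, Mul(-1, Pow(f, -1))) = Mul(-2, Pow(f, -1)))
Function('u')(Z, y) = Mul(Pow(Add(1, y), -1), Add(6, Z)) (Function('u')(Z, y) = Mul(Add(Add(12, Mul(2, -3)), Z), Pow(Add(y, 1), -1)) = Mul(Add(Add(12, -6), Z), Pow(Add(1, y), -1)) = Mul(Add(6, Z), Pow(Add(1, y), -1)) = Mul(Pow(Add(1, y), -1), Add(6, Z)))
Function('H')(W, R) = 24 (Function('H')(W, R) = Mul(4, 6) = 24)
m = Rational(51, 2) (m = Add(Mul(-2, Pow(-4, -1)), 25) = Add(Mul(-2, Rational(-1, 4)), 25) = Add(Rational(1, 2), 25) = Rational(51, 2) ≈ 25.500)
Add(m, Mul(Function('u')(-6, -6), Function('H')(-5, 8))) = Add(Rational(51, 2), Mul(Mul(Pow(Add(1, -6), -1), Add(6, -6)), 24)) = Add(Rational(51, 2), Mul(Mul(Pow(-5, -1), 0), 24)) = Add(Rational(51, 2), Mul(Mul(Rational(-1, 5), 0), 24)) = Add(Rational(51, 2), Mul(0, 24)) = Add(Rational(51, 2), 0) = Rational(51, 2)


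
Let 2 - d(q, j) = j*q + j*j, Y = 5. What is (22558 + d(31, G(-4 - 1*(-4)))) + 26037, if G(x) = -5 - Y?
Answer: 48807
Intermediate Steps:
G(x) = -10 (G(x) = -5 - 1*5 = -5 - 5 = -10)
d(q, j) = 2 - j**2 - j*q (d(q, j) = 2 - (j*q + j*j) = 2 - (j*q + j**2) = 2 - (j**2 + j*q) = 2 + (-j**2 - j*q) = 2 - j**2 - j*q)
(22558 + d(31, G(-4 - 1*(-4)))) + 26037 = (22558 + (2 - 1*(-10)**2 - 1*(-10)*31)) + 26037 = (22558 + (2 - 1*100 + 310)) + 26037 = (22558 + (2 - 100 + 310)) + 26037 = (22558 + 212) + 26037 = 22770 + 26037 = 48807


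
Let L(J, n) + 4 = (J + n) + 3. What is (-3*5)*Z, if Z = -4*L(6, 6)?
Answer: 660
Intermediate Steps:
L(J, n) = -1 + J + n (L(J, n) = -4 + ((J + n) + 3) = -4 + (3 + J + n) = -1 + J + n)
Z = -44 (Z = -4*(-1 + 6 + 6) = -4*11 = -44)
(-3*5)*Z = -3*5*(-44) = -15*(-44) = 660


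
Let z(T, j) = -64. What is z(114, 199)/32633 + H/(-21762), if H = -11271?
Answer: 9395225/18209214 ≈ 0.51596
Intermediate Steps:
z(114, 199)/32633 + H/(-21762) = -64/32633 - 11271/(-21762) = -64*1/32633 - 11271*(-1/21762) = -64/32633 + 289/558 = 9395225/18209214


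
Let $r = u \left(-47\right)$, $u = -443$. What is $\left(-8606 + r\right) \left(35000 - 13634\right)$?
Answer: $260985690$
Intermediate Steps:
$r = 20821$ ($r = \left(-443\right) \left(-47\right) = 20821$)
$\left(-8606 + r\right) \left(35000 - 13634\right) = \left(-8606 + 20821\right) \left(35000 - 13634\right) = 12215 \cdot 21366 = 260985690$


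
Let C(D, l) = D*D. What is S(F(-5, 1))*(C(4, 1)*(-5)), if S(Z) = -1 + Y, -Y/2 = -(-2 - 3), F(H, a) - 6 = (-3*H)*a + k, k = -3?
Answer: 880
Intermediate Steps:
C(D, l) = D²
F(H, a) = 3 - 3*H*a (F(H, a) = 6 + ((-3*H)*a - 3) = 6 + (-3*H*a - 3) = 6 + (-3 - 3*H*a) = 3 - 3*H*a)
Y = -10 (Y = -(-2)*(-2 - 3) = -(-2)*(-5) = -2*5 = -10)
S(Z) = -11 (S(Z) = -1 - 10 = -11)
S(F(-5, 1))*(C(4, 1)*(-5)) = -11*4²*(-5) = -176*(-5) = -11*(-80) = 880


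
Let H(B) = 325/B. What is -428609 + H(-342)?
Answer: -146584603/342 ≈ -4.2861e+5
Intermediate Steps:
-428609 + H(-342) = -428609 + 325/(-342) = -428609 + 325*(-1/342) = -428609 - 325/342 = -146584603/342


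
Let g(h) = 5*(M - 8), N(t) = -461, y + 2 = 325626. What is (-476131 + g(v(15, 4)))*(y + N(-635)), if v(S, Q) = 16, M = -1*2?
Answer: -154836442503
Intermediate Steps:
y = 325624 (y = -2 + 325626 = 325624)
M = -2
g(h) = -50 (g(h) = 5*(-2 - 8) = 5*(-10) = -50)
(-476131 + g(v(15, 4)))*(y + N(-635)) = (-476131 - 50)*(325624 - 461) = -476181*325163 = -154836442503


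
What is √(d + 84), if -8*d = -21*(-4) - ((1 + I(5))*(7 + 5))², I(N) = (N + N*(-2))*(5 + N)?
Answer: 7*√3534/2 ≈ 208.07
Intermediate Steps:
I(N) = -N*(5 + N) (I(N) = (N - 2*N)*(5 + N) = (-N)*(5 + N) = -N*(5 + N))
d = 86415/2 (d = -(-21*(-4) - ((1 - 1*5*(5 + 5))*(7 + 5))²)/8 = -(84 - ((1 - 1*5*10)*12)²)/8 = -(84 - ((1 - 50)*12)²)/8 = -(84 - (-49*12)²)/8 = -(84 - 1*(-588)²)/8 = -(84 - 1*345744)/8 = -(84 - 345744)/8 = -⅛*(-345660) = 86415/2 ≈ 43208.)
√(d + 84) = √(86415/2 + 84) = √(86583/2) = 7*√3534/2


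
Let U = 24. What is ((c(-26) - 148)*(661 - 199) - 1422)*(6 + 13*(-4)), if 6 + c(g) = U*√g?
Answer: 3338220 - 510048*I*√26 ≈ 3.3382e+6 - 2.6007e+6*I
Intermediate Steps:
c(g) = -6 + 24*√g
((c(-26) - 148)*(661 - 199) - 1422)*(6 + 13*(-4)) = (((-6 + 24*√(-26)) - 148)*(661 - 199) - 1422)*(6 + 13*(-4)) = (((-6 + 24*(I*√26)) - 148)*462 - 1422)*(6 - 52) = (((-6 + 24*I*√26) - 148)*462 - 1422)*(-46) = ((-154 + 24*I*√26)*462 - 1422)*(-46) = ((-71148 + 11088*I*√26) - 1422)*(-46) = (-72570 + 11088*I*√26)*(-46) = 3338220 - 510048*I*√26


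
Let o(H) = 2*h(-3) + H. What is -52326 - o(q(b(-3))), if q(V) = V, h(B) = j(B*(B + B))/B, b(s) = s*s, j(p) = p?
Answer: -52323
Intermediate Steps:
b(s) = s²
h(B) = 2*B (h(B) = (B*(B + B))/B = (B*(2*B))/B = (2*B²)/B = 2*B)
o(H) = -12 + H (o(H) = 2*(2*(-3)) + H = 2*(-6) + H = -12 + H)
-52326 - o(q(b(-3))) = -52326 - (-12 + (-3)²) = -52326 - (-12 + 9) = -52326 - 1*(-3) = -52326 + 3 = -52323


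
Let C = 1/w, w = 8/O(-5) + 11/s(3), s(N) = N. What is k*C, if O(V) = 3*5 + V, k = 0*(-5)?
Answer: 0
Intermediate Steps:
k = 0
O(V) = 15 + V
w = 67/15 (w = 8/(15 - 5) + 11/3 = 8/10 + 11*(⅓) = 8*(⅒) + 11/3 = ⅘ + 11/3 = 67/15 ≈ 4.4667)
C = 15/67 (C = 1/(67/15) = 15/67 ≈ 0.22388)
k*C = 0*(15/67) = 0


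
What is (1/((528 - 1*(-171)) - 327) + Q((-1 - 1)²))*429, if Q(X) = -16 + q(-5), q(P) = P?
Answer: -1116973/124 ≈ -9007.8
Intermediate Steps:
Q(X) = -21 (Q(X) = -16 - 5 = -21)
(1/((528 - 1*(-171)) - 327) + Q((-1 - 1)²))*429 = (1/((528 - 1*(-171)) - 327) - 21)*429 = (1/((528 + 171) - 327) - 21)*429 = (1/(699 - 327) - 21)*429 = (1/372 - 21)*429 = -7811/372*429 = -1116973/124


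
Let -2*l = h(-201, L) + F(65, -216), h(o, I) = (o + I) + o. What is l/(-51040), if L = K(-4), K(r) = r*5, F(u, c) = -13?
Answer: -3/704 ≈ -0.0042614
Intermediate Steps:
K(r) = 5*r
L = -20 (L = 5*(-4) = -20)
h(o, I) = I + 2*o (h(o, I) = (I + o) + o = I + 2*o)
l = 435/2 (l = -((-20 + 2*(-201)) - 13)/2 = -((-20 - 402) - 13)/2 = -(-422 - 13)/2 = -1/2*(-435) = 435/2 ≈ 217.50)
l/(-51040) = (435/2)/(-51040) = (435/2)*(-1/51040) = -3/704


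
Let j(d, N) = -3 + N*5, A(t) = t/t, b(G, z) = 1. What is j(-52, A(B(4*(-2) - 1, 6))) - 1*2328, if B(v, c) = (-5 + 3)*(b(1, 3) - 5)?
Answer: -2326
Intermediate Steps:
B(v, c) = 8 (B(v, c) = (-5 + 3)*(1 - 5) = -2*(-4) = 8)
A(t) = 1
j(d, N) = -3 + 5*N
j(-52, A(B(4*(-2) - 1, 6))) - 1*2328 = (-3 + 5*1) - 1*2328 = (-3 + 5) - 2328 = 2 - 2328 = -2326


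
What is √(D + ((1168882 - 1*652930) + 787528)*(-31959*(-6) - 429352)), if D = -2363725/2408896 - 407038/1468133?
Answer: 17*I*√4274055506910106451076747292531/63153209128 ≈ 5.5651e+5*I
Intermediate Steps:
D = -635824983639/505225673024 (D = -2363725*1/2408896 - 407038*1/1468133 = -337675/344128 - 407038/1468133 = -635824983639/505225673024 ≈ -1.2585)
√(D + ((1168882 - 1*652930) + 787528)*(-31959*(-6) - 429352)) = √(-635824983639/505225673024 + ((1168882 - 1*652930) + 787528)*(-31959*(-6) - 429352)) = √(-635824983639/505225673024 + ((1168882 - 652930) + 787528)*(191754 - 429352)) = √(-635824983639/505225673024 + (515952 + 787528)*(-237598)) = √(-635824983639/505225673024 + 1303480*(-237598)) = √(-635824983639/505225673024 - 309704241040) = √(-156470533618456946688599/505225673024) = 17*I*√4274055506910106451076747292531/63153209128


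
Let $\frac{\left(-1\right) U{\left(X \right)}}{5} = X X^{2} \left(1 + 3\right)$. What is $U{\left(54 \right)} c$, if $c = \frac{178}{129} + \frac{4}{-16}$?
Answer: $- \frac{153002520}{43} \approx -3.5582 \cdot 10^{6}$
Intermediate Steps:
$U{\left(X \right)} = - 20 X^{3}$ ($U{\left(X \right)} = - 5 X X^{2} \left(1 + 3\right) = - 5 X^{3} \cdot 4 = - 5 \cdot 4 X^{3} = - 20 X^{3}$)
$c = \frac{583}{516}$ ($c = 178 \cdot \frac{1}{129} + 4 \left(- \frac{1}{16}\right) = \frac{178}{129} - \frac{1}{4} = \frac{583}{516} \approx 1.1298$)
$U{\left(54 \right)} c = - 20 \cdot 54^{3} \cdot \frac{583}{516} = \left(-20\right) 157464 \cdot \frac{583}{516} = \left(-3149280\right) \frac{583}{516} = - \frac{153002520}{43}$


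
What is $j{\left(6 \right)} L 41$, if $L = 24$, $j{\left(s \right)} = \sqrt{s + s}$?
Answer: $1968 \sqrt{3} \approx 3408.7$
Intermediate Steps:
$j{\left(s \right)} = \sqrt{2} \sqrt{s}$ ($j{\left(s \right)} = \sqrt{2 s} = \sqrt{2} \sqrt{s}$)
$j{\left(6 \right)} L 41 = \sqrt{2} \sqrt{6} \cdot 24 \cdot 41 = 2 \sqrt{3} \cdot 24 \cdot 41 = 48 \sqrt{3} \cdot 41 = 1968 \sqrt{3}$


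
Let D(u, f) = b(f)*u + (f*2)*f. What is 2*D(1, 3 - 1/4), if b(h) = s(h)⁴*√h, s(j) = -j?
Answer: 121/4 + 14641*√11/256 ≈ 219.93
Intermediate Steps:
b(h) = h^(9/2) (b(h) = (-h)⁴*√h = h⁴*√h = h^(9/2))
D(u, f) = 2*f² + u*f^(9/2) (D(u, f) = f^(9/2)*u + (f*2)*f = u*f^(9/2) + (2*f)*f = u*f^(9/2) + 2*f² = 2*f² + u*f^(9/2))
2*D(1, 3 - 1/4) = 2*(2*(3 - 1/4)² + 1*(3 - 1/4)^(9/2)) = 2*(2*(3 - 1*¼)² + 1*(3 - 1*¼)^(9/2)) = 2*(2*(3 - ¼)² + 1*(3 - ¼)^(9/2)) = 2*(2*(11/4)² + 1*(11/4)^(9/2)) = 2*(2*(121/16) + 1*(14641*√11/512)) = 2*(121/8 + 14641*√11/512) = 121/4 + 14641*√11/256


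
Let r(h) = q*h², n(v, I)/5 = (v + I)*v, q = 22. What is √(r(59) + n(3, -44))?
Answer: √75967 ≈ 275.62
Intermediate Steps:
n(v, I) = 5*v*(I + v) (n(v, I) = 5*((v + I)*v) = 5*((I + v)*v) = 5*(v*(I + v)) = 5*v*(I + v))
r(h) = 22*h²
√(r(59) + n(3, -44)) = √(22*59² + 5*3*(-44 + 3)) = √(22*3481 + 5*3*(-41)) = √(76582 - 615) = √75967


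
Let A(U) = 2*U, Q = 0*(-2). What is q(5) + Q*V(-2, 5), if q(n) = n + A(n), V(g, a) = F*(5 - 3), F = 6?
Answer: 15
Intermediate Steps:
Q = 0
V(g, a) = 12 (V(g, a) = 6*(5 - 3) = 6*2 = 12)
q(n) = 3*n (q(n) = n + 2*n = 3*n)
q(5) + Q*V(-2, 5) = 3*5 + 0*12 = 15 + 0 = 15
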